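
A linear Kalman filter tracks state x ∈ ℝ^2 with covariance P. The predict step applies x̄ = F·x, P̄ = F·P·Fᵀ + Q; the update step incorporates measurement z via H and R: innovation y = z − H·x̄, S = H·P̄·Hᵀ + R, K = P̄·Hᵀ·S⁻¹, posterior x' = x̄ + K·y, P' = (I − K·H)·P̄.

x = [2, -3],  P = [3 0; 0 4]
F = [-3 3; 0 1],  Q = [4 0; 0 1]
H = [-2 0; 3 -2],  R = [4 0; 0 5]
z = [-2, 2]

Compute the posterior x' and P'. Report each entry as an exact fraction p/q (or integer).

x̄ = F·x = [-15, -3]
P̄ = F·P·Fᵀ + Q = [67 12; 12 5]
y = z − H·x̄ = [-32, 41]
S = H·P̄·Hᵀ + R = [272 -354; -354 484]
K = P̄·Hᵀ·S⁻¹ = [-1099/3166 177/1583; -603/1583 -356/1583]
x' = x̄ + K·y = [1096/1583, -49/1583]
P' = (I − K·H)·P̄ = [1099/1583 1206/1583; 1206/1583 2699/1583]

x' = [1096/1583, -49/1583]
P' = [1099/1583 1206/1583; 1206/1583 2699/1583]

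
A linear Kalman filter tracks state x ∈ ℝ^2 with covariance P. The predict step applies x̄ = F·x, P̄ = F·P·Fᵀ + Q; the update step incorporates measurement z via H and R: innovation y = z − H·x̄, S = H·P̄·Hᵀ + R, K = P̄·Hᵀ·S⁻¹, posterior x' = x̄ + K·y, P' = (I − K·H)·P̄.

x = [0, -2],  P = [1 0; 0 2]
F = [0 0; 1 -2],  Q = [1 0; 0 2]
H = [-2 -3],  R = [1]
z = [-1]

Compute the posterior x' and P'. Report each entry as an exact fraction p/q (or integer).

x̄ = F·x = [0, 4]
P̄ = F·P·Fᵀ + Q = [1 0; 0 11]
y = z − H·x̄ = [11]
S = H·P̄·Hᵀ + R = [104]
K = P̄·Hᵀ·S⁻¹ = [-1/52; -33/104]
x' = x̄ + K·y = [-11/52, 53/104]
P' = (I − K·H)·P̄ = [25/26 -33/52; -33/52 55/104]

x' = [-11/52, 53/104]
P' = [25/26 -33/52; -33/52 55/104]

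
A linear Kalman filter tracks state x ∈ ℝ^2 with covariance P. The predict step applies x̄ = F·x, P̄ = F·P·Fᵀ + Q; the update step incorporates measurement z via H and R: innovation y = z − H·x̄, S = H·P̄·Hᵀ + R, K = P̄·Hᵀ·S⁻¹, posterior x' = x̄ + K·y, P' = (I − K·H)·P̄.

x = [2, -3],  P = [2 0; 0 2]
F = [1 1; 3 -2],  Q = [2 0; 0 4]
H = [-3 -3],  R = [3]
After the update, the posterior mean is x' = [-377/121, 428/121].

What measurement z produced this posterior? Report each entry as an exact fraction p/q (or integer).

z = [-1]

x̄ = F·x = [-1, 12]
P̄ = F·P·Fᵀ + Q = [6 2; 2 30]
S = H·P̄·Hᵀ + R = [363]
K = P̄·Hᵀ·S⁻¹ = [-8/121; -32/121]
x' − x̄ = [-256/121, -1024/121] = K·y
y = (KᵀK)⁻¹·Kᵀ·(x' − x̄) = [32]
z = y + H·x̄ = [32] + [-33] = [-1]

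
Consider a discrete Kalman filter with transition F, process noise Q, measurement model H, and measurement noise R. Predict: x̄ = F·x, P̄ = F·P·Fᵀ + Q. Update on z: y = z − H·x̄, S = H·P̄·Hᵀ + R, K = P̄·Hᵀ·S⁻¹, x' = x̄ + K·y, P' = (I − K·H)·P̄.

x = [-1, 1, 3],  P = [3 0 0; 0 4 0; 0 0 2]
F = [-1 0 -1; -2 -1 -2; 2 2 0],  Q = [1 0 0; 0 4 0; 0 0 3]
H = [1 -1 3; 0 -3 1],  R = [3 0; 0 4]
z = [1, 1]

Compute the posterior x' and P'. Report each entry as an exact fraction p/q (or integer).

x' = [1030/12793, -6141/12793, 554/12793]
P' = [80950/38379 394/38379 -23530/38379; 394/38379 20728/38379 10496/38379; -23530/38379 10496/38379 23860/38379]

x̄ = F·x = [-2, -5, 0]
P̄ = F·P·Fᵀ + Q = [6 10 -6; 10 28 -20; -6 -20 31]
y = z − H·x̄ = [-2, -14]
S = H·P̄·Hᵀ + R = [380 341; 341 407]
K = P̄·Hᵀ·S⁻¹ = [302/3489 -6178/38379; 338/3489 -12922/38379; 1138/3489 -1907/38379]
x' = x̄ + K·y = [1030/12793, -6141/12793, 554/12793]
P' = (I − K·H)·P̄ = [80950/38379 394/38379 -23530/38379; 394/38379 20728/38379 10496/38379; -23530/38379 10496/38379 23860/38379]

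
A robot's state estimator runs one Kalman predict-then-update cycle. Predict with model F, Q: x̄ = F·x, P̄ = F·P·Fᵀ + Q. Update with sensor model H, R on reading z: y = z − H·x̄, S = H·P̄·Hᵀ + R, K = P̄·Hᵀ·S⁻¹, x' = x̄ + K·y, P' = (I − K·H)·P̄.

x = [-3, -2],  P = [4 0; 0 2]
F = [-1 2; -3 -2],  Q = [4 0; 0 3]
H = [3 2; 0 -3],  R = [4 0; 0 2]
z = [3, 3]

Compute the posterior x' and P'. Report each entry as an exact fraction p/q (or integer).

x̄ = F·x = [-1, 13]
P̄ = F·P·Fᵀ + Q = [16 4; 4 47]
y = z − H·x̄ = [-20, 42]
S = H·P̄·Hᵀ + R = [384 -318; -318 425]
K = P̄·Hᵀ·S⁻¹ = [4996/15519 1100/5173; 53/15519 -1703/5173]
x' = x̄ + K·y = [23161/15519, -13891/15519]
P' = (I − K·H)·P̄ = [8128/15519 -2200/15519; -2200/15519 3406/15519]

x' = [23161/15519, -13891/15519]
P' = [8128/15519 -2200/15519; -2200/15519 3406/15519]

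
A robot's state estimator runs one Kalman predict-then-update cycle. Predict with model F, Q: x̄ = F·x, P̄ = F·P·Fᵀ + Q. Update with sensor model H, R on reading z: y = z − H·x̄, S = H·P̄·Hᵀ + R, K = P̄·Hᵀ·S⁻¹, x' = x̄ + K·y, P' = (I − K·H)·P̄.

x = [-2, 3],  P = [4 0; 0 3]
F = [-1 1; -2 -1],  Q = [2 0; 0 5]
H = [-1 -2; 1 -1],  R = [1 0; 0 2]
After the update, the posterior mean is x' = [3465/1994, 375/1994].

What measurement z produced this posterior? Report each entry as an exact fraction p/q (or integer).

x̄ = F·x = [5, 1]
P̄ = F·P·Fᵀ + Q = [9 5; 5 24]
S = H·P̄·Hᵀ + R = [126 34; 34 25]
K = P̄·Hᵀ·S⁻¹ = [-611/1994 575/997; -679/1994 -296/997]
x' − x̄ = [-6505/1994, -1619/1994] = K·y
y = (KᵀK)⁻¹·Kᵀ·(x' − x̄) = [5, -3]
z = y + H·x̄ = [5, -3] + [-7, 4] = [-2, 1]

z = [-2, 1]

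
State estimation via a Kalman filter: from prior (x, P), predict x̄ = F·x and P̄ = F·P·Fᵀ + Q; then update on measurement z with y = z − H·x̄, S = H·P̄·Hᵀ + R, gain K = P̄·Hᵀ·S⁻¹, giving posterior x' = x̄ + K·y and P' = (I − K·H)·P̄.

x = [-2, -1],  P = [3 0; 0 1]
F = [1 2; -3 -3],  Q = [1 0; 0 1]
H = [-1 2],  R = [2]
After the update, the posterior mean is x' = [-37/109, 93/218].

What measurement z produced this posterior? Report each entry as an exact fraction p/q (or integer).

z = [1]

x̄ = F·x = [-4, 9]
P̄ = F·P·Fᵀ + Q = [8 -15; -15 37]
S = H·P̄·Hᵀ + R = [218]
K = P̄·Hᵀ·S⁻¹ = [-19/109; 89/218]
x' − x̄ = [399/109, -1869/218] = K·y
y = (KᵀK)⁻¹·Kᵀ·(x' − x̄) = [-21]
z = y + H·x̄ = [-21] + [22] = [1]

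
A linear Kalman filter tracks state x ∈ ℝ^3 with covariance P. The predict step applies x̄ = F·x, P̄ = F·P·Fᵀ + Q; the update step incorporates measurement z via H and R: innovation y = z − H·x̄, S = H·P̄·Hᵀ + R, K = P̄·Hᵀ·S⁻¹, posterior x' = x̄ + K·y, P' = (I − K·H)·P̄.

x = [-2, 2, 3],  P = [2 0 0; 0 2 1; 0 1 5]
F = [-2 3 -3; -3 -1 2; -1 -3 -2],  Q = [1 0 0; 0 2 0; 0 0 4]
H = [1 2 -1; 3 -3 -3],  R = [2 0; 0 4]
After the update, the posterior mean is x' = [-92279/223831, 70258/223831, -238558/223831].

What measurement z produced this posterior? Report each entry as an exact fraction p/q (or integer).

z = [1, 1]

x̄ = F·x = [1, 10, -10]
P̄ = F·P·Fᵀ + Q = [54 -15 19; -15 38 -12; 19 -12 56]
S = H·P̄·Hᵀ + R = [214 -21; -21 1048]
K = P̄·Hᵀ·S⁻¹ = [8390/223831 32205/223831; 73921/223831 -24789/223831; -65503/223831 -17331/223831]
x' − x̄ = [-316110/223831, -2168052/223831, 1999752/223831] = K·y
y = (KᵀK)⁻¹·Kᵀ·(x' − x̄) = [-30, -2]
z = y + H·x̄ = [-30, -2] + [31, 3] = [1, 1]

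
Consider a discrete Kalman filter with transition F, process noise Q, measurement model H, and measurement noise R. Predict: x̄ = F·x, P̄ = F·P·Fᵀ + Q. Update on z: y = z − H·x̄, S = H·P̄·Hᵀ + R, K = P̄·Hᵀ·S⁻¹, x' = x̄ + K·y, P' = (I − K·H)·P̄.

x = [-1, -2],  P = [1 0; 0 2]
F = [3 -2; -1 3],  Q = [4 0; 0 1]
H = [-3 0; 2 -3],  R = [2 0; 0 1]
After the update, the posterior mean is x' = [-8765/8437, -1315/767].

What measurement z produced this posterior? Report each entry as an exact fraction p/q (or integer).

z = [3, 3]

x̄ = F·x = [1, -5]
P̄ = F·P·Fᵀ + Q = [21 -15; -15 20]
S = H·P̄·Hᵀ + R = [191 -261; -261 445]
K = P̄·Hᵀ·S⁻¹ = [-2664/8437 87/8437; -315/1534 -495/1534]
x' − x̄ = [-17202/8437, 2520/767] = K·y
y = (KᵀK)⁻¹·Kᵀ·(x' − x̄) = [6, -14]
z = y + H·x̄ = [6, -14] + [-3, 17] = [3, 3]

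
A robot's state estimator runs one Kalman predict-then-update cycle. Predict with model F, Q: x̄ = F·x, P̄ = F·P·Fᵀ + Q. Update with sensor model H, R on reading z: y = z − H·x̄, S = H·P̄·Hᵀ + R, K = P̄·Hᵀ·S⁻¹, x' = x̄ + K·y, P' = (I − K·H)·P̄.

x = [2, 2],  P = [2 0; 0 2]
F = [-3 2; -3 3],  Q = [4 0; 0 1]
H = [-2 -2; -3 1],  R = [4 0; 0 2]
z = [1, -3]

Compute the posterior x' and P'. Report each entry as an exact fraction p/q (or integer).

x̄ = F·x = [-2, 0]
P̄ = F·P·Fᵀ + Q = [30 30; 30 37]
y = z − H·x̄ = [-3, -9]
S = H·P̄·Hᵀ + R = [512 226; 226 129]
K = P̄·Hᵀ·S⁻¹ = [-480/3743 -900/3743; -1327/3743 787/3743]
x' = x̄ + K·y = [2054/3743, -3102/3743]
P' = (I − K·H)·P̄ = [690/3743 270/3743; 270/3743 2384/3743]

x' = [2054/3743, -3102/3743]
P' = [690/3743 270/3743; 270/3743 2384/3743]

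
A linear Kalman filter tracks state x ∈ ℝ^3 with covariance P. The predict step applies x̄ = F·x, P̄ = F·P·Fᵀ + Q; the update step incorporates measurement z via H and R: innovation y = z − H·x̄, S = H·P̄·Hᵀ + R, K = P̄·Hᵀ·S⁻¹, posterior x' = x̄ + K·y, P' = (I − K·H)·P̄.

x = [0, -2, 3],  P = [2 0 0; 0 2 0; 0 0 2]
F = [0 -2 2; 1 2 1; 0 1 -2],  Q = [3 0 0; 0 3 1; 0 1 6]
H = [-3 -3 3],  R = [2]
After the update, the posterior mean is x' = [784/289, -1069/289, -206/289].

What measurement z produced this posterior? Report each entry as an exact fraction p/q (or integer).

z = [1]

x̄ = F·x = [10, -1, -8]
P̄ = F·P·Fᵀ + Q = [19 -4 -12; -4 15 1; -12 1 16]
S = H·P̄·Hᵀ + R = [578]
K = P̄·Hᵀ·S⁻¹ = [-81/578; -15/289; 81/578]
x' − x̄ = [-2106/289, -780/289, 2106/289] = K·y
y = (KᵀK)⁻¹·Kᵀ·(x' − x̄) = [52]
z = y + H·x̄ = [52] + [-51] = [1]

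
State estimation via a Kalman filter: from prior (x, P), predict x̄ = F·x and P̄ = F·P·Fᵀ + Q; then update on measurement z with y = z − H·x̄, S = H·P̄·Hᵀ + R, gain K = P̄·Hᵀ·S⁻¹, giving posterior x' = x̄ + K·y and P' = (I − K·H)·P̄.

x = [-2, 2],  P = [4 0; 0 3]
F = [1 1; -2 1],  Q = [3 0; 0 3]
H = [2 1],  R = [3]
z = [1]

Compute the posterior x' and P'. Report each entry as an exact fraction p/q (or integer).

x' = [-5/3, 14/3]
P' = [5 -9; -9 94/5]

x̄ = F·x = [0, 6]
P̄ = F·P·Fᵀ + Q = [10 -5; -5 22]
y = z − H·x̄ = [-5]
S = H·P̄·Hᵀ + R = [45]
K = P̄·Hᵀ·S⁻¹ = [1/3; 4/15]
x' = x̄ + K·y = [-5/3, 14/3]
P' = (I − K·H)·P̄ = [5 -9; -9 94/5]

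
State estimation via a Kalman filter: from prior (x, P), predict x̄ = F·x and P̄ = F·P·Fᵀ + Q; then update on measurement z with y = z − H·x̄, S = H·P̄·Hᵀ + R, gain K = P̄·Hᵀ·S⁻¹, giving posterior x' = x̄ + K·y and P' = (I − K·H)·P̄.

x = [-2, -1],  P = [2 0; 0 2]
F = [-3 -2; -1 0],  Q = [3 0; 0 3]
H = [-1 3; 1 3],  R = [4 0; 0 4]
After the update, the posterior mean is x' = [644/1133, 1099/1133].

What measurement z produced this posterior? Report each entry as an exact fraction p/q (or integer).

x̄ = F·x = [8, 2]
P̄ = F·P·Fᵀ + Q = [29 6; 6 5]
S = H·P̄·Hᵀ + R = [42 16; 16 114]
K = P̄·Hᵀ·S⁻¹ = [-1003/2266 1075/2266; 345/2266 369/2266]
x' − x̄ = [-8420/1133, -1167/1133] = K·y
y = (KᵀK)⁻¹·Kᵀ·(x' − x̄) = [5, -11]
z = y + H·x̄ = [5, -11] + [-2, 14] = [3, 3]

z = [3, 3]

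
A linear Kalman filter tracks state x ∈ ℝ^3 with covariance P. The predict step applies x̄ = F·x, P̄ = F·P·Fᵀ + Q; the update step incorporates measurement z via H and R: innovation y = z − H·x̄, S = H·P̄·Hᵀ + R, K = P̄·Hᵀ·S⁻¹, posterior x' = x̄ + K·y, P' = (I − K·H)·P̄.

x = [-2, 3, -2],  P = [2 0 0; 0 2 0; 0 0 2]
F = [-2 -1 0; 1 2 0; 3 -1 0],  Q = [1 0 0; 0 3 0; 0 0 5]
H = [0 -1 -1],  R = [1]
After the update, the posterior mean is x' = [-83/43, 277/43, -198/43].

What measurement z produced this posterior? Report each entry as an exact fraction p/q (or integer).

x̄ = F·x = [1, 4, -9]
P̄ = F·P·Fᵀ + Q = [11 -8 -10; -8 13 2; -10 2 25]
S = H·P̄·Hᵀ + R = [43]
K = P̄·Hᵀ·S⁻¹ = [18/43; -15/43; -27/43]
x' − x̄ = [-126/43, 105/43, 189/43] = K·y
y = (KᵀK)⁻¹·Kᵀ·(x' − x̄) = [-7]
z = y + H·x̄ = [-7] + [5] = [-2]

z = [-2]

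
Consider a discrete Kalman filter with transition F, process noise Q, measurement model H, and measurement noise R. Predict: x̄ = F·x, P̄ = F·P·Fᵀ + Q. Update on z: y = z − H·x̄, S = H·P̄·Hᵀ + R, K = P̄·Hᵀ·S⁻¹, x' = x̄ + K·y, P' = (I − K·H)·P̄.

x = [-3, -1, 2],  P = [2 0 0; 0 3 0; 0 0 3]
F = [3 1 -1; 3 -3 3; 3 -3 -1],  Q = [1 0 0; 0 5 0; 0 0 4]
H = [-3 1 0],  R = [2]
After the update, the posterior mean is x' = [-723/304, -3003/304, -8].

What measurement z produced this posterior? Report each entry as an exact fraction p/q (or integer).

z = [-3]

x̄ = F·x = [-12, 0, -8]
P̄ = F·P·Fᵀ + Q = [25 0 12; 0 77 36; 12 36 52]
S = H·P̄·Hᵀ + R = [304]
K = P̄·Hᵀ·S⁻¹ = [-75/304; 77/304; 0]
x' − x̄ = [2925/304, -3003/304, 0] = K·y
y = (KᵀK)⁻¹·Kᵀ·(x' − x̄) = [-39]
z = y + H·x̄ = [-39] + [36] = [-3]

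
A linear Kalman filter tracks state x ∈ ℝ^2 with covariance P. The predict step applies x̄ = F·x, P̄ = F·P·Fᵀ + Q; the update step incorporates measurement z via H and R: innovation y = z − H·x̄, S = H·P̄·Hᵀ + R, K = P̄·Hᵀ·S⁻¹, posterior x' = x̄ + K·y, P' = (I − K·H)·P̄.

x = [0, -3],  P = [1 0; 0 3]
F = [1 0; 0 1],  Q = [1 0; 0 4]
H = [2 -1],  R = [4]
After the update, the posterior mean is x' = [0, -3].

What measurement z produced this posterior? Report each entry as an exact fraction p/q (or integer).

x̄ = F·x = [0, -3]
P̄ = F·P·Fᵀ + Q = [2 0; 0 7]
S = H·P̄·Hᵀ + R = [19]
K = P̄·Hᵀ·S⁻¹ = [4/19; -7/19]
x' − x̄ = [0, 0] = K·y
y = (KᵀK)⁻¹·Kᵀ·(x' − x̄) = [0]
z = y + H·x̄ = [0] + [3] = [3]

z = [3]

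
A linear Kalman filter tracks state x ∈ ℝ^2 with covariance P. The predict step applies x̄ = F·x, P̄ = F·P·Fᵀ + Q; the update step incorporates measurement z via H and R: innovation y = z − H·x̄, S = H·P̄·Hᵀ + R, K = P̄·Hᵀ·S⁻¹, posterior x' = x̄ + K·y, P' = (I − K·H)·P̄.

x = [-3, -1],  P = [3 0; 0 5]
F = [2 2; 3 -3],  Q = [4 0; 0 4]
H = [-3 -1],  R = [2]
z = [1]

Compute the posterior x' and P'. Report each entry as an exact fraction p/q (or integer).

x̄ = F·x = [-8, -6]
P̄ = F·P·Fᵀ + Q = [36 -12; -12 76]
y = z − H·x̄ = [-29]
S = H·P̄·Hᵀ + R = [330]
K = P̄·Hᵀ·S⁻¹ = [-16/55; -4/33]
x' = x̄ + K·y = [24/55, -82/33]
P' = (I − K·H)·P̄ = [444/55 -260/11; -260/11 2348/33]

x' = [24/55, -82/33]
P' = [444/55 -260/11; -260/11 2348/33]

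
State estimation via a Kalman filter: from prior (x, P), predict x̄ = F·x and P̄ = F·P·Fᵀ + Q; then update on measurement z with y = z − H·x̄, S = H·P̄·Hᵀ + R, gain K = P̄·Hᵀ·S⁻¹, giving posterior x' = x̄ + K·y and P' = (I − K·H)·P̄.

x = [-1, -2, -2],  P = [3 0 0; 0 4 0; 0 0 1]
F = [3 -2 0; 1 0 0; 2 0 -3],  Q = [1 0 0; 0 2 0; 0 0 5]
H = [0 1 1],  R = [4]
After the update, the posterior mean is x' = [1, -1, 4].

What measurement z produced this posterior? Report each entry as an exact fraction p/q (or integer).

x̄ = F·x = [1, -1, 4]
P̄ = F·P·Fᵀ + Q = [44 9 18; 9 5 6; 18 6 26]
S = H·P̄·Hᵀ + R = [47]
K = P̄·Hᵀ·S⁻¹ = [27/47; 11/47; 32/47]
x' − x̄ = [0, 0, 0] = K·y
y = (KᵀK)⁻¹·Kᵀ·(x' − x̄) = [0]
z = y + H·x̄ = [0] + [3] = [3]

z = [3]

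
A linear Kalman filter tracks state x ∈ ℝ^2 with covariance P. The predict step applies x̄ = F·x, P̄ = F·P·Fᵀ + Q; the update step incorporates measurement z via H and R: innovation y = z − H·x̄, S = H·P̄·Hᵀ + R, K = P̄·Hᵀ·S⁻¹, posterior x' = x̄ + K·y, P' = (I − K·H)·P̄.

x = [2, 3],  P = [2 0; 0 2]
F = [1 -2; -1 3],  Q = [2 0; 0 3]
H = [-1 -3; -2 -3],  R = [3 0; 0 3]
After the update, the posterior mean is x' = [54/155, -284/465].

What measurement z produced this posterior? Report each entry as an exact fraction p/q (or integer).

x̄ = F·x = [-4, 7]
P̄ = F·P·Fᵀ + Q = [12 -14; -14 23]
S = H·P̄·Hᵀ + R = [138 105; 105 90]
K = P̄·Hᵀ·S⁻¹ = [18/31 -74/155; -43/93 13/155]
x' − x̄ = [674/155, -3539/465] = K·y
y = (KᵀK)⁻¹·Kᵀ·(x' − x̄) = [19, 14]
z = y + H·x̄ = [19, 14] + [-17, -13] = [2, 1]

z = [2, 1]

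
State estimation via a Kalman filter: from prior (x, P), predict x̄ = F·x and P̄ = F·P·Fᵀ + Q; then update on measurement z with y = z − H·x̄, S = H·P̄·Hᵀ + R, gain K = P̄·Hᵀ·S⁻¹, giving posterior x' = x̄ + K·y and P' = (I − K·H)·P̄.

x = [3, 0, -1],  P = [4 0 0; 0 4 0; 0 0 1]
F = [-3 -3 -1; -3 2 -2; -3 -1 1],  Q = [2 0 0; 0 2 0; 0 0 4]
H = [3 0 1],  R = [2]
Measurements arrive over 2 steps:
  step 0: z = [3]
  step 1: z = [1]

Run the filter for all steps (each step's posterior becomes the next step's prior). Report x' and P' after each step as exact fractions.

step 0: x' = [508/251, -1128/251, -1579/502], P' = [329/251 -1110/251 -851/251; -1110/251 13402/251 3364/251; -851/251 3364/251 2646/251]
step 1: x' = [746569/307874, -623495/153937, -275511/43982], P' = [533437/153937 307989/153937 -214832/21991; 307989/153937 3820903/307874 -279989/43982; -214832/21991 -279989/43982 1294217/43982]

step 0: x̄ = F·x = [-8, -7, -10]
step 0: P̄ = F·P·Fᵀ + Q = [75 14 47; 14 58 26; 47 26 45]
step 0: y = z − H·x̄ = [37]
step 0: S = H·P̄·Hᵀ + R = [1004]
step 0: K = P̄·Hᵀ·S⁻¹ = [68/251; 17/251; 93/502]
step 0: x' = x̄ + K·y = [508/251, -1128/251, -1579/502]
step 0: P' = (I − K·H)·P̄ = [329/251 -1110/251 -851/251; -1110/251 13402/251 3364/251; -851/251 3364/251 2646/251]
step 1: x̄ = F·x = [5299/502, -2201/251, -2371/502]
step 1: P̄ = F·P·Fᵀ + Q = [121825/251 -69692/251 20473/251; -69692/251 43851/251 -14902/251; 20473/251 -14902/251 11731/251]
step 1: y = z − H·x̄ = [-6512/251]
step 1: S = H·P̄·Hᵀ + R = [1231496/251]
step 1: K = P̄·Hᵀ·S⁻¹ = [96487/307874; -111989/615748; 5225/87964]
step 1: x' = x̄ + K·y = [746569/307874, -623495/153937, -275511/43982]
step 1: P' = (I − K·H)·P̄ = [533437/153937 307989/153937 -214832/21991; 307989/153937 3820903/307874 -279989/43982; -214832/21991 -279989/43982 1294217/43982]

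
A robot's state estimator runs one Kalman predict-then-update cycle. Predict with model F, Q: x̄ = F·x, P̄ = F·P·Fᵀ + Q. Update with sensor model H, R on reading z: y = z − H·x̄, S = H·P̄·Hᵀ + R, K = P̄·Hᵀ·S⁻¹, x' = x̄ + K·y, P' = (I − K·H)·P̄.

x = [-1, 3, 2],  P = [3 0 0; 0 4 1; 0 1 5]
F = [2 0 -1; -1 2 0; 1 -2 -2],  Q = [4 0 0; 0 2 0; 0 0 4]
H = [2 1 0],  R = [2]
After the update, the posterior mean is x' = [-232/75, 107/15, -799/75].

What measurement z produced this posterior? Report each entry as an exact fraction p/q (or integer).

x̄ = F·x = [-4, 7, -11]
P̄ = F·P·Fᵀ + Q = [21 -8 18; -8 21 -23; 18 -23 51]
S = H·P̄·Hᵀ + R = [75]
K = P̄·Hᵀ·S⁻¹ = [34/75; 1/15; 13/75]
x' − x̄ = [68/75, 2/15, 26/75] = K·y
y = (KᵀK)⁻¹·Kᵀ·(x' − x̄) = [2]
z = y + H·x̄ = [2] + [-1] = [1]

z = [1]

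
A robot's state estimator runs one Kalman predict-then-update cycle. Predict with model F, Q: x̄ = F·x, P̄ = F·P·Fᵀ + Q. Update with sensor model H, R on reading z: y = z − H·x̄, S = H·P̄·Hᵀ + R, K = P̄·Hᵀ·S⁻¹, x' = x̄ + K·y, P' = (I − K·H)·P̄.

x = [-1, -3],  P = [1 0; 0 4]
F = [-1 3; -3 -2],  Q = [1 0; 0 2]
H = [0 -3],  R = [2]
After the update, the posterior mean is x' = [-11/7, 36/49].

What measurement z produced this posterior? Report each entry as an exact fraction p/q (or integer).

x̄ = F·x = [-8, 9]
P̄ = F·P·Fᵀ + Q = [38 -21; -21 27]
S = H·P̄·Hᵀ + R = [245]
K = P̄·Hᵀ·S⁻¹ = [9/35; -81/245]
x' − x̄ = [45/7, -405/49] = K·y
y = (KᵀK)⁻¹·Kᵀ·(x' − x̄) = [25]
z = y + H·x̄ = [25] + [-27] = [-2]

z = [-2]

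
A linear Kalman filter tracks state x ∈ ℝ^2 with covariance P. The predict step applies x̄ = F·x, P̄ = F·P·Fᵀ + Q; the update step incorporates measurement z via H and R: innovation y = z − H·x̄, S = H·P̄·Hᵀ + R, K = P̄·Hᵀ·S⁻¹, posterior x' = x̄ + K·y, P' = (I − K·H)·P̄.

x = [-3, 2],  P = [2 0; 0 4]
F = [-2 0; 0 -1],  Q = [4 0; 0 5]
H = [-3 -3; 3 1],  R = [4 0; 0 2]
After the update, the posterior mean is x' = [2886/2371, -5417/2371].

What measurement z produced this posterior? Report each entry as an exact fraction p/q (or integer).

z = [3, 1]

x̄ = F·x = [6, -2]
P̄ = F·P·Fᵀ + Q = [12 0; 0 9]
S = H·P̄·Hᵀ + R = [193 -135; -135 119]
K = P̄·Hᵀ·S⁻¹ = [288/2371 1044/2371; -999/2371 -954/2371]
x' − x̄ = [-11340/2371, -675/2371] = K·y
y = (KᵀK)⁻¹·Kᵀ·(x' − x̄) = [15, -15]
z = y + H·x̄ = [15, -15] + [-12, 16] = [3, 1]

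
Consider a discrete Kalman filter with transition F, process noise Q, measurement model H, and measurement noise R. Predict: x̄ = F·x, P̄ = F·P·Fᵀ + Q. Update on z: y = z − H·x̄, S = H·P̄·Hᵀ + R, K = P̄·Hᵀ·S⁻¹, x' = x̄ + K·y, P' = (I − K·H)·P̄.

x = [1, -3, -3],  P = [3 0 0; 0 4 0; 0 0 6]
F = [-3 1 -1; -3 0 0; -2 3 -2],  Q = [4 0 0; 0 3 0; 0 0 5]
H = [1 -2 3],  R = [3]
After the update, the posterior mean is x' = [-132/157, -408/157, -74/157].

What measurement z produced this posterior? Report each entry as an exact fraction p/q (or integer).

x̄ = F·x = [-3, -3, -5]
P̄ = F·P·Fᵀ + Q = [41 27 42; 27 30 18; 42 18 77]
S = H·P̄·Hᵀ + R = [785]
K = P̄·Hᵀ·S⁻¹ = [113/785; 21/785; 237/785]
x' − x̄ = [339/157, 63/157, 711/157] = K·y
y = (KᵀK)⁻¹·Kᵀ·(x' − x̄) = [15]
z = y + H·x̄ = [15] + [-12] = [3]

z = [3]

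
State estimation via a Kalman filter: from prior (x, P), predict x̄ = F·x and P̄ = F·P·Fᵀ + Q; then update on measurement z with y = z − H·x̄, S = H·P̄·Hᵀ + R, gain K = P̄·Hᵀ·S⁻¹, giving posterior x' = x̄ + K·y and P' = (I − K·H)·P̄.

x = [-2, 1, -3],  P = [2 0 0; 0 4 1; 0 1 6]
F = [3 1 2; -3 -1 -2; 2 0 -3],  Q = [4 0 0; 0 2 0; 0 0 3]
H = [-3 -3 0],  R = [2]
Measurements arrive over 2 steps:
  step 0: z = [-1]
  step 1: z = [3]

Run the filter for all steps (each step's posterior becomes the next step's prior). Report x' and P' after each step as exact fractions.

step 0: x' = [-151/14, 311/28, 5], P' = [360/7 -359/7 -27; -359/7 719/14 27; -27 27 65]
step 1: x' = [-333/28, 153/14, -256/7], P' = [3527/14 -3525/14 -130; -3525/14 1763/7 130; -130 130 7824/7]

step 0: x̄ = F·x = [-11, 11, 5]
step 0: P̄ = F·P·Fᵀ + Q = [54 -50 -27; -50 52 27; -27 27 65]
step 0: y = z − H·x̄ = [-1]
step 0: S = H·P̄·Hᵀ + R = [56]
step 0: K = P̄·Hᵀ·S⁻¹ = [-3/14; -3/28; 0]
step 0: x' = x̄ + K·y = [-151/14, 311/28, 5]
step 0: P' = (I − K·H)·P̄ = [360/7 -359/7 -27; -359/7 719/14 27; -27 27 65]
step 1: x̄ = F·x = [-45/4, 45/4, -256/7]
step 1: P̄ = F·P·Fᵀ + Q = [509/2 -501/2 -130; -501/2 505/2 130; -130 130 7824/7]
step 1: y = z − H·x̄ = [3]
step 1: S = H·P̄·Hᵀ + R = [56]
step 1: K = P̄·Hᵀ·S⁻¹ = [-3/14; -3/28; 0]
step 1: x' = x̄ + K·y = [-333/28, 153/14, -256/7]
step 1: P' = (I − K·H)·P̄ = [3527/14 -3525/14 -130; -3525/14 1763/7 130; -130 130 7824/7]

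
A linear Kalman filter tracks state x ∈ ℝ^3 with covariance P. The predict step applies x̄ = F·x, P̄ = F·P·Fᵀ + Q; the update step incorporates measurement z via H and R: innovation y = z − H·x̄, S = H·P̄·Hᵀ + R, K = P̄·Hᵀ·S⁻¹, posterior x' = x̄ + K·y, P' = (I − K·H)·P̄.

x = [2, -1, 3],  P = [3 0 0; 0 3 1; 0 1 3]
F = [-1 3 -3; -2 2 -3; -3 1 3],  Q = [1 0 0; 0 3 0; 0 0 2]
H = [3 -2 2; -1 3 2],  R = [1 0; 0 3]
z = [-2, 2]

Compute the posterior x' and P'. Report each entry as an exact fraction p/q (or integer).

x̄ = F·x = [-14, -15, 2]
P̄ = F·P·Fᵀ + Q = [40 36 -3; 36 42 0; -3 0 65]
y = z − H·x̄ = [6, 29]
S = H·P̄·Hᵀ + R = [321 272; 272 477]
K = P̄·Hᵀ·S⁻¹ = [3170/79133 8478/79133; -13032/79133 22362/79133; 21541/79133 9781/79133]
x' = x̄ + K·y = [-842980/79133, -616689/79133, 571161/79133]
P' = (I − K·H)·P̄ = [2506544/79133 2009688/79133 -1748543/79133; 2009688/79133 1623774/79133 -1397274/79133; -1748543/79133 -1397274/79133 1236311/79133]

x' = [-842980/79133, -616689/79133, 571161/79133]
P' = [2506544/79133 2009688/79133 -1748543/79133; 2009688/79133 1623774/79133 -1397274/79133; -1748543/79133 -1397274/79133 1236311/79133]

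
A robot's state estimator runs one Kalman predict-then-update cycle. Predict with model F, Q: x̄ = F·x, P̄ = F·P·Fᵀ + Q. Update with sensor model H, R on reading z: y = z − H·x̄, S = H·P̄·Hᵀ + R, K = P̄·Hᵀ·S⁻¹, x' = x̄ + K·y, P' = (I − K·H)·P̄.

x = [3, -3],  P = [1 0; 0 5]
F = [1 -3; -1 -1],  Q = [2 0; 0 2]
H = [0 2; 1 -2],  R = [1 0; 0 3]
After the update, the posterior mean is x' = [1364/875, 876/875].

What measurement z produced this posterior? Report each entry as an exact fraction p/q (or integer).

z = [2, -2]

x̄ = F·x = [12, 0]
P̄ = F·P·Fᵀ + Q = [48 14; 14 8]
S = H·P̄·Hᵀ + R = [33 -4; -4 27]
K = P̄·Hᵀ·S⁻¹ = [836/875 772/875; 424/875 -2/875]
x' − x̄ = [-9136/875, 876/875] = K·y
y = (KᵀK)⁻¹·Kᵀ·(x' − x̄) = [2, -14]
z = y + H·x̄ = [2, -14] + [0, 12] = [2, -2]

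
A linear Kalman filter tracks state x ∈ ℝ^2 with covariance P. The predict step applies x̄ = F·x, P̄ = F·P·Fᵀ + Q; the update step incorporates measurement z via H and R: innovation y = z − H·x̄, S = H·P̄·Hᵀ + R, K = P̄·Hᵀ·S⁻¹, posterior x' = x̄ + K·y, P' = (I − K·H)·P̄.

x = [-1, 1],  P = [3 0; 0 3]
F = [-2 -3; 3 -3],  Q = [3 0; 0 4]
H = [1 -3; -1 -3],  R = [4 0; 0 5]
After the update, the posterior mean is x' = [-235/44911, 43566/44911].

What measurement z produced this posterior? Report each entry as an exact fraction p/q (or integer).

z = [-3, -3]

x̄ = F·x = [-1, -6]
P̄ = F·P·Fᵀ + Q = [42 9; 9 58]
S = H·P̄·Hᵀ + R = [514 480; 480 623]
K = P̄·Hᵀ·S⁻¹ = [42465/89822 -21333/44911; -14955/89822 -7431/44911]
x' − x̄ = [44676/44911, 313032/44911] = K·y
y = (KᵀK)⁻¹·Kᵀ·(x' − x̄) = [-20, -22]
z = y + H·x̄ = [-20, -22] + [17, 19] = [-3, -3]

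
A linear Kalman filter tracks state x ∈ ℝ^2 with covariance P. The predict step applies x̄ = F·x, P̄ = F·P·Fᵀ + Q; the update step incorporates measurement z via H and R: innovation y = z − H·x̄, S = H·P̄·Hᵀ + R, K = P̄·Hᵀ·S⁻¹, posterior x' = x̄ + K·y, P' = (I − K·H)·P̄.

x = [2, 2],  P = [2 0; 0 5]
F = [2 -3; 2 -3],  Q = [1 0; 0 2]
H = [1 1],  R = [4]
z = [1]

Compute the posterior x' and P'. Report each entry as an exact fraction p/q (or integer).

x̄ = F·x = [-2, -2]
P̄ = F·P·Fᵀ + Q = [54 53; 53 55]
y = z − H·x̄ = [5]
S = H·P̄·Hᵀ + R = [219]
K = P̄·Hᵀ·S⁻¹ = [107/219; 36/73]
x' = x̄ + K·y = [97/219, 34/73]
P' = (I − K·H)·P̄ = [377/219 17/73; 17/73 127/73]

x' = [97/219, 34/73]
P' = [377/219 17/73; 17/73 127/73]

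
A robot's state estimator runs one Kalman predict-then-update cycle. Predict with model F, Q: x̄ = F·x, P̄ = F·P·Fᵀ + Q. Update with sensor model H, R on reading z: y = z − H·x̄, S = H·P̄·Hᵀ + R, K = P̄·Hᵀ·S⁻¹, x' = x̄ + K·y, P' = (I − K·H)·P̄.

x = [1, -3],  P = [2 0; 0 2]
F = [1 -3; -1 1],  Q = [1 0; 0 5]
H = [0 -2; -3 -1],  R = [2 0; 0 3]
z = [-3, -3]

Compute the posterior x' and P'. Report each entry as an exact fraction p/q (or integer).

x' = [238/351, 1063/819]
P' = [134/351 -19/117; -19/117 128/273]

x̄ = F·x = [10, -4]
P̄ = F·P·Fᵀ + Q = [21 -8; -8 9]
y = z − H·x̄ = [-11, 23]
S = H·P̄·Hᵀ + R = [38 -30; -30 153]
K = P̄·Hᵀ·S⁻¹ = [19/117 -115/351; -128/273 5/819]
x' = x̄ + K·y = [238/351, 1063/819]
P' = (I − K·H)·P̄ = [134/351 -19/117; -19/117 128/273]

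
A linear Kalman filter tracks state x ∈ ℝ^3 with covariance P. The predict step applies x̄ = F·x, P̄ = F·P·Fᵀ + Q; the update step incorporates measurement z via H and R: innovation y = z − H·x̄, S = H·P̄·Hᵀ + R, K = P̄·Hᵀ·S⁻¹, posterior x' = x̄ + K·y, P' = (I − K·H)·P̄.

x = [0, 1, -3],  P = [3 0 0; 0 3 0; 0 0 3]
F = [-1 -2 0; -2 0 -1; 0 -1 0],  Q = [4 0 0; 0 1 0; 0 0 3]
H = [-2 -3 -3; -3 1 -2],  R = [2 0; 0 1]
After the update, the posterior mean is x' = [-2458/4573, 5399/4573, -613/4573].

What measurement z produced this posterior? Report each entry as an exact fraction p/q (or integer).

z = [-2, 3]

x̄ = F·x = [-2, 3, -1]
P̄ = F·P·Fᵀ + Q = [19 6 6; 6 16 0; 6 0 6]
S = H·P̄·Hᵀ + R = [420 222; 222 248]
K = P̄·Hᵀ·S⁻¹ = [-2183/27438 -836/4573; -1203/4573 1040/4573; -65/4573 -495/4573]
x' − x̄ = [6688/4573, -8320/4573, 3960/4573] = K·y
y = (KᵀK)⁻¹·Kᵀ·(x' − x̄) = [0, -8]
z = y + H·x̄ = [0, -8] + [-2, 11] = [-2, 3]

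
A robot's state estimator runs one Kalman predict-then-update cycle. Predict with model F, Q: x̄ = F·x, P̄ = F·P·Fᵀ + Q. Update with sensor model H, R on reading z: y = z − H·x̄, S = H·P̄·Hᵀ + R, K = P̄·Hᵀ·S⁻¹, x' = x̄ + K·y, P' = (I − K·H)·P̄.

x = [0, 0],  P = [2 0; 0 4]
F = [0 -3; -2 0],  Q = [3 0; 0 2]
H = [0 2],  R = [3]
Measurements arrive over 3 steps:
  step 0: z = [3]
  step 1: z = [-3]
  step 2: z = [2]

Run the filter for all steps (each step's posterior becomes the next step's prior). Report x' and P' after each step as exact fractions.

step 0: x̄ = F·x = [0, 0]
step 0: P̄ = F·P·Fᵀ + Q = [39 0; 0 10]
step 0: y = z − H·x̄ = [3]
step 0: S = H·P̄·Hᵀ + R = [43]
step 0: K = P̄·Hᵀ·S⁻¹ = [0; 20/43]
step 0: x' = x̄ + K·y = [0, 60/43]
step 0: P' = (I − K·H)·P̄ = [39 0; 0 30/43]
step 1: x̄ = F·x = [-180/43, 0]
step 1: P̄ = F·P·Fᵀ + Q = [399/43 0; 0 158]
step 1: y = z − H·x̄ = [-3]
step 1: S = H·P̄·Hᵀ + R = [635]
step 1: K = P̄·Hᵀ·S⁻¹ = [0; 316/635]
step 1: x' = x̄ + K·y = [-180/43, -948/635]
step 1: P' = (I − K·H)·P̄ = [399/43 0; 0 474/635]
step 2: x̄ = F·x = [2844/635, 360/43]
step 2: P̄ = F·P·Fᵀ + Q = [6171/635 0; 0 1682/43]
step 2: y = z − H·x̄ = [-634/43]
step 2: S = H·P̄·Hᵀ + R = [6857/43]
step 2: K = P̄·Hᵀ·S⁻¹ = [0; 3364/6857]
step 2: x' = x̄ + K·y = [2844/635, 7808/6857]
step 2: P' = (I − K·H)·P̄ = [6171/635 0; 0 5046/6857]

step 0: x' = [0, 60/43], P' = [39 0; 0 30/43]
step 1: x' = [-180/43, -948/635], P' = [399/43 0; 0 474/635]
step 2: x' = [2844/635, 7808/6857], P' = [6171/635 0; 0 5046/6857]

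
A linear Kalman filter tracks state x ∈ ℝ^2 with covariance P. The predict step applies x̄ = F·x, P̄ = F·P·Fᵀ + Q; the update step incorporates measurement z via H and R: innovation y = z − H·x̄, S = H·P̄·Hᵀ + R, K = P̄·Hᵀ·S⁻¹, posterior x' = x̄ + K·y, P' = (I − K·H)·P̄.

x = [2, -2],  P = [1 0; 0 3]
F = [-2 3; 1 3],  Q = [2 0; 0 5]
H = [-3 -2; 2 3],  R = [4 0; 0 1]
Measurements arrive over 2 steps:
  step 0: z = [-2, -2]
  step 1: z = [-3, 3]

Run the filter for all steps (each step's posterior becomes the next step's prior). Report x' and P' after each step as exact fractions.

step 0: x' = [9590/15249, -14276/15249], P' = [18692/15249 -13820/15249; -13820/15249 11732/15249]
step 1: x' = [1046316/1534907, 1582105/3069814], P' = [10770977/9209442 -15764281/18418884; -15764281/18418884 26691785/36837768]

step 0: x̄ = F·x = [-10, -4]
step 0: P̄ = F·P·Fᵀ + Q = [33 25; 25 33]
step 0: y = z − H·x̄ = [-40, 30]
step 0: S = H·P̄·Hᵀ + R = [733 -721; -721 730]
step 0: K = P̄·Hᵀ·S⁻¹ = [-7109/15249 -4076/15249; 4499/15249 7556/15249]
step 0: x' = x̄ + K·y = [9590/15249, -14276/15249]
step 0: P' = (I − K·H)·P̄ = [18692/15249 -13820/15249; -13820/15249 11732/15249]
step 1: x̄ = F·x = [-2696/663, -33238/15249]
step 1: P̄ = F·P·Fᵀ + Q = [16378/663 4768/663; 4768/663 117605/15249]
step 1: y = z − H·x̄ = [-298247/15249, 20729/1173]
step 1: S = H·P̄·Hᵀ + R = [5237630/15249 -337802/1173; -337802/1173 299726/1173]
step 1: K = P̄·Hᵀ·S⁻¹ = [-8274325/18418884 -4208935/18418884; 10300529/36837768 17018231/36837768]
step 1: x' = x̄ + K·y = [1046316/1534907, 1582105/3069814]
step 1: P' = (I − K·H)·P̄ = [10770977/9209442 -15764281/18418884; -15764281/18418884 26691785/36837768]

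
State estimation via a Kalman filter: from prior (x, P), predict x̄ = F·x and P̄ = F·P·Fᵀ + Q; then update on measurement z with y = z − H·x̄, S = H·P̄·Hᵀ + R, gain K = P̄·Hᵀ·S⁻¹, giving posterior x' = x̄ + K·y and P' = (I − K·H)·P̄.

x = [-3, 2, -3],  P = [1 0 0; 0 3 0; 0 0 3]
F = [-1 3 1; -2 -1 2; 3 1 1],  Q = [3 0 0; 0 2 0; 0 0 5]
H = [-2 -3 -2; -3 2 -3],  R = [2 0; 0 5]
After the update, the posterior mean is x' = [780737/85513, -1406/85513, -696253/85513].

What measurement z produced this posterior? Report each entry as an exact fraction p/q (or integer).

x̄ = F·x = [6, -2, -10]
P̄ = F·P·Fᵀ + Q = [34 -1 9; -1 21 -3; 9 -3 20]
S = H·P̄·Hᵀ + R = [431 286; 286 785]
K = P̄·Hᵀ·S⁻¹ = [-27689/256539 -32723/256539; -58619/256539 39004/256539; -11867/256539 -26069/256539]
x' − x̄ = [267659/85513, 169620/85513, 158877/85513] = K·y
y = (KᵀK)⁻¹·Kᵀ·(x' − x̄) = [-16, -11]
z = y + H·x̄ = [-16, -11] + [14, 8] = [-2, -3]

z = [-2, -3]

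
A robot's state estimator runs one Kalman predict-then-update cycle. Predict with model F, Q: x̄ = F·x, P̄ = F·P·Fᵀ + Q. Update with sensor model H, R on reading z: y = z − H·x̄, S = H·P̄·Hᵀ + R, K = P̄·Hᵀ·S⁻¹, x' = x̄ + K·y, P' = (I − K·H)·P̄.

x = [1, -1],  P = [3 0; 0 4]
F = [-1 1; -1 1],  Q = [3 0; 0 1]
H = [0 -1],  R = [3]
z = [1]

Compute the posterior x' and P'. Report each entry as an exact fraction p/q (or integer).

x̄ = F·x = [-2, -2]
P̄ = F·P·Fᵀ + Q = [10 7; 7 8]
y = z − H·x̄ = [-1]
S = H·P̄·Hᵀ + R = [11]
K = P̄·Hᵀ·S⁻¹ = [-7/11; -8/11]
x' = x̄ + K·y = [-15/11, -14/11]
P' = (I − K·H)·P̄ = [61/11 21/11; 21/11 24/11]

x' = [-15/11, -14/11]
P' = [61/11 21/11; 21/11 24/11]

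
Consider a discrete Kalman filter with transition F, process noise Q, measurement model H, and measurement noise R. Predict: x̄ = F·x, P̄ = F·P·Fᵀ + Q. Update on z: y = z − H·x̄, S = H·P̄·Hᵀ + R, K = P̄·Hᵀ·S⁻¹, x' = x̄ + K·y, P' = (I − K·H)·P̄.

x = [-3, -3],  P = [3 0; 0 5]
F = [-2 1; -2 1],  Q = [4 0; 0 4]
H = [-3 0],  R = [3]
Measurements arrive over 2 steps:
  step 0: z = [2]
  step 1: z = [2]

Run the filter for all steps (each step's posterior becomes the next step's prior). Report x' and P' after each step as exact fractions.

step 0: x̄ = F·x = [3, 3]
step 0: P̄ = F·P·Fᵀ + Q = [21 17; 17 21]
step 0: y = z − H·x̄ = [11]
step 0: S = H·P̄·Hᵀ + R = [192]
step 0: K = P̄·Hᵀ·S⁻¹ = [-21/64; -17/64]
step 0: x' = x̄ + K·y = [-39/64, 5/64]
step 0: P' = (I − K·H)·P̄ = [21/64 17/64; 17/64 477/64]
step 1: x̄ = F·x = [83/64, 83/64]
step 1: P̄ = F·P·Fᵀ + Q = [749/64 493/64; 493/64 749/64]
step 1: y = z − H·x̄ = [377/64]
step 1: S = H·P̄·Hᵀ + R = [6933/64]
step 1: K = P̄·Hᵀ·S⁻¹ = [-749/2311; -493/2311]
step 1: x' = x̄ + K·y = [-1415/2311, 93/2311]
step 1: P' = (I − K·H)·P̄ = [749/2311 493/2311; 493/2311 15653/2311]

step 0: x' = [-39/64, 5/64], P' = [21/64 17/64; 17/64 477/64]
step 1: x' = [-1415/2311, 93/2311], P' = [749/2311 493/2311; 493/2311 15653/2311]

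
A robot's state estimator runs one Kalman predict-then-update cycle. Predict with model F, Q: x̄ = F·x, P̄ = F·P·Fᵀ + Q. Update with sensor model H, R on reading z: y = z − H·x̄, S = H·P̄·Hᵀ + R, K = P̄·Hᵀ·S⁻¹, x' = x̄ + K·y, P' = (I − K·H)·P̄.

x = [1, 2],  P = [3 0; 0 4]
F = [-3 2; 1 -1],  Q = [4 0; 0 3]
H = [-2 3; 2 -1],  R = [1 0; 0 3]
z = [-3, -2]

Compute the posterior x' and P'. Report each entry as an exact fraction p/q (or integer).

x̄ = F·x = [1, -1]
P̄ = F·P·Fᵀ + Q = [47 -17; -17 10]
y = z − H·x̄ = [2, -5]
S = H·P̄·Hᵀ + R = [483 -354; -354 269]
K = P̄·Hᵀ·S⁻¹ = [289/4611 761/1537; 1640/4611 468/1537]
x' = x̄ + K·y = [-6226/4611, -8351/4611]
P' = (I − K·H)·P̄ = [5209/4611 3569/4611; 3569/4611 2926/4611]

x' = [-6226/4611, -8351/4611]
P' = [5209/4611 3569/4611; 3569/4611 2926/4611]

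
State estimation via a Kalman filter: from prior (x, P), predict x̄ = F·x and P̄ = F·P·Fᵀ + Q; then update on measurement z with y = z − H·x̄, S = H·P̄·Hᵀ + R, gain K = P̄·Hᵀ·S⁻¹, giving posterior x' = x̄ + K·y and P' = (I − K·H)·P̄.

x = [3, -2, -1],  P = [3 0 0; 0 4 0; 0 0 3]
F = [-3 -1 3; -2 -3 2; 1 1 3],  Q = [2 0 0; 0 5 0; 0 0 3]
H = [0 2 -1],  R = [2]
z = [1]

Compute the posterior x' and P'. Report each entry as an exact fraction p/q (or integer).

x̄ = F·x = [-10, -2, -2]
P̄ = F·P·Fᵀ + Q = [60 48 14; 48 65 0; 14 0 37]
y = z − H·x̄ = [3]
S = H·P̄·Hᵀ + R = [299]
K = P̄·Hᵀ·S⁻¹ = [82/299; 10/23; -37/299]
x' = x̄ + K·y = [-2744/299, -16/23, -709/299]
P' = (I − K·H)·P̄ = [11216/299 284/23 7220/299; 284/23 195/23 370/23; 7220/299 370/23 9694/299]

x' = [-2744/299, -16/23, -709/299]
P' = [11216/299 284/23 7220/299; 284/23 195/23 370/23; 7220/299 370/23 9694/299]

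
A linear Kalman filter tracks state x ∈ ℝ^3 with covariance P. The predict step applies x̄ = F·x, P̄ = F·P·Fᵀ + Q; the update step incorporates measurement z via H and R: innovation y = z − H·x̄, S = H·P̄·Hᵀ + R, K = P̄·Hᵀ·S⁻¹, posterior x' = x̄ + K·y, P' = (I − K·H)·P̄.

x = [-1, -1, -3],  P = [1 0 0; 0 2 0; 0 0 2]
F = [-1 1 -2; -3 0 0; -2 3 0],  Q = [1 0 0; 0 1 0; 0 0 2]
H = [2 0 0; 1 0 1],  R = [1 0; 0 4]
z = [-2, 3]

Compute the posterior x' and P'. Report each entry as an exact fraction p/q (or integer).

x' = [-9/13, 153/52, 27/13]
P' = [34/143 -3/286 -24/143; -3/286 9775/1144 102/143; -24/143 102/143 488/143]

x̄ = F·x = [6, 3, -1]
P̄ = F·P·Fᵀ + Q = [12 3 8; 3 10 6; 8 6 24]
y = z − H·x̄ = [-14, -2]
S = H·P̄·Hᵀ + R = [49 40; 40 56]
K = P̄·Hᵀ·S⁻¹ = [68/143 5/286; -3/143 201/1144; -48/143 116/143]
x' = x̄ + K·y = [-9/13, 153/52, 27/13]
P' = (I − K·H)·P̄ = [34/143 -3/286 -24/143; -3/286 9775/1144 102/143; -24/143 102/143 488/143]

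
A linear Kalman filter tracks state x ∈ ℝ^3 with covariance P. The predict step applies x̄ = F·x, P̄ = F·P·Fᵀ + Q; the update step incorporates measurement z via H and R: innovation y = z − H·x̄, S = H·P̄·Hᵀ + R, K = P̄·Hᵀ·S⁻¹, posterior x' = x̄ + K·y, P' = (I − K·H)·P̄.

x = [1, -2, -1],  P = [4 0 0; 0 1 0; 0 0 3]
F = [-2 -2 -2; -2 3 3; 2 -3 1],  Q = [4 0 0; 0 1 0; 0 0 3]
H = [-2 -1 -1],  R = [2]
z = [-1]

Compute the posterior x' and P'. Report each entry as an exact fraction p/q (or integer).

x' = [44/17, -395/34, 15/2]
P' = [228/17 -304/17 -8; -304/17 1655/34 -25/2; -8 -25/2 169/6]

x̄ = F·x = [4, -11, 7]
P̄ = F·P·Fᵀ + Q = [36 -8 -16; -8 53 -16; -16 -16 31]
y = z − H·x̄ = [3]
S = H·P̄·Hᵀ + R = [102]
K = P̄·Hᵀ·S⁻¹ = [-8/17; -7/34; 1/6]
x' = x̄ + K·y = [44/17, -395/34, 15/2]
P' = (I − K·H)·P̄ = [228/17 -304/17 -8; -304/17 1655/34 -25/2; -8 -25/2 169/6]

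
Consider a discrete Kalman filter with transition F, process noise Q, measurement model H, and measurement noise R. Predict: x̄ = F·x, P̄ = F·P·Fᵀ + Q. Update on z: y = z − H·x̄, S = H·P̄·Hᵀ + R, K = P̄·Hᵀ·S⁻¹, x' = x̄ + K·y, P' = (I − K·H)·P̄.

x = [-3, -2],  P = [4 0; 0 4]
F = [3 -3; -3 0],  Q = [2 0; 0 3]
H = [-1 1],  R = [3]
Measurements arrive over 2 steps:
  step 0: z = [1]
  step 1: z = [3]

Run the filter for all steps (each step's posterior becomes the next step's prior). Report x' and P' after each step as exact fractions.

step 0: x' = [323/94, 867/188], P' = [453/47 741/94; 741/94 1707/188]
step 1: x' = [-9630/1513, -102246/28747], P' = [23748/1513 22431/1513; 22431/1513 485715/28747]

step 0: x̄ = F·x = [-3, 9]
step 0: P̄ = F·P·Fᵀ + Q = [74 -36; -36 39]
step 0: y = z − H·x̄ = [-11]
step 0: S = H·P̄·Hᵀ + R = [188]
step 0: K = P̄·Hᵀ·S⁻¹ = [-55/94; 75/188]
step 0: x' = x̄ + K·y = [323/94, 867/188]
step 0: P' = (I − K·H)·P̄ = [453/47 741/94; 741/94 1707/188]
step 1: x̄ = F·x = [-663/188, -969/94]
step 1: P̄ = F·P·Fᵀ + Q = [5371/188 -1485/94; -1485/94 4218/47]
step 1: y = z − H·x̄ = [1839/188]
step 1: S = H·P̄·Hᵀ + R = [28747/188]
step 1: K = P̄·Hᵀ·S⁻¹ = [-439/1513; 19842/28747]
step 1: x' = x̄ + K·y = [-9630/1513, -102246/28747]
step 1: P' = (I − K·H)·P̄ = [23748/1513 22431/1513; 22431/1513 485715/28747]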